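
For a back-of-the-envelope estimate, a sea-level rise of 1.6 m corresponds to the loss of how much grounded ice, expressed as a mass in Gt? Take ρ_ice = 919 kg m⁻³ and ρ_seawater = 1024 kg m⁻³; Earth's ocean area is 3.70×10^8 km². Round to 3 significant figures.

≈ 6.06×10^5 Gt

Required water volume = Δh × A = 1.6 m × 3.70×10^14 m² = 5.920×10^14 m³.
ρ_w = 1024 kg m⁻³, so the mass of water = 5.920×10^14 m³ × 1024 kg m⁻³ = 6.062×10^17 kg = 6.06×10^5 Gt (and the same mass of ice, by conservation).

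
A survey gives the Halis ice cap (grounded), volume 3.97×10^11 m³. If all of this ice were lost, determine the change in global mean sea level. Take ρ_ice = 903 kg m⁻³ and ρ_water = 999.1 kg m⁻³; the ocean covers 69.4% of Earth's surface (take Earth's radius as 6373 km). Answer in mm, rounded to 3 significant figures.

Halis: 3.97×10^11 m³ × (903/999.1) = 3.588×10^11 m³ of water.
Spread over 3.54×10^14 m² of ocean, Δh = 3.588×10^11 / 3.54×10^14 = 1.01×10^-3 m = 1.01 mm.

≈ 1.01 mm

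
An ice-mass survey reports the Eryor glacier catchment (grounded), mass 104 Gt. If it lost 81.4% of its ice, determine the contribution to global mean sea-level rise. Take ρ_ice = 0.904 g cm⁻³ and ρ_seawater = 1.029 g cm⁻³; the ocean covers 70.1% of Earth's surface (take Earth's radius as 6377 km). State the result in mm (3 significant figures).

Eryor: 0.814 × 104 Gt = 8.466×10^13 kg; dividing by ρ_w = 1.029 g cm⁻³ = 1029 kg m⁻³ gives 8.227×10^10 m³ of water.
Spread over 3.58×10^14 m² of ocean, Δh = 8.227×10^10 / 3.58×10^14 = 2.30×10^-4 m = 0.230 mm.

≈ 0.230 mm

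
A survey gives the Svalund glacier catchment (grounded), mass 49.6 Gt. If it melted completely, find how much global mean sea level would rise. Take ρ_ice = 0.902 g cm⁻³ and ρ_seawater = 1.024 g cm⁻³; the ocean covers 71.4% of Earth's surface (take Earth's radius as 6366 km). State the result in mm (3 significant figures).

≈ 0.133 mm

Svalund: 49.6 Gt = 4.960×10^13 kg; dividing by ρ_w = 1.024 g cm⁻³ = 1024 kg m⁻³ gives 4.844×10^10 m³ of water.
Spread over 3.64×10^14 m² of ocean, Δh = 4.844×10^10 / 3.64×10^14 = 1.33×10^-4 m = 0.133 mm.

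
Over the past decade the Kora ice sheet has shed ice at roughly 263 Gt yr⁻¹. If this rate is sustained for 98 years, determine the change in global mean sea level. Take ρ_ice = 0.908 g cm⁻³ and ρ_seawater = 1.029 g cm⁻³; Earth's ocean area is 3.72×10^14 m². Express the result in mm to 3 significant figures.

≈ 67.3 mm

Total mass lost = 263 Gt/yr × 98 yr = 2.577×10^4 Gt = 2.577×10^16 kg.
ρ_w = 1.029 g cm⁻³ = 1029 kg m⁻³, so water volume = 2.577×10^16 / 1029 = 2.505×10^13 m³.
Δh = 2.505×10^13 / 3.72×10^14 = 0.0673 m = 67.3 mm.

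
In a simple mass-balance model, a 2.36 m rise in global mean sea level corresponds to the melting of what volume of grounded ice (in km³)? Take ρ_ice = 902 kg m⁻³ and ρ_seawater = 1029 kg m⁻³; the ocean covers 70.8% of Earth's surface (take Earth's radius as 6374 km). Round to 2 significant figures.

≈ 9.7×10^5 km³

Required water volume = Δh × A = 2.36 m × 3.61×10^14 m² = 8.531×10^14 m³ = 8.531×10^5 km³.
Ice volume = water volume × ρ_w/ρ_ice = 8.531×10^5 × 1029/902 = 9.7×10^5 km³.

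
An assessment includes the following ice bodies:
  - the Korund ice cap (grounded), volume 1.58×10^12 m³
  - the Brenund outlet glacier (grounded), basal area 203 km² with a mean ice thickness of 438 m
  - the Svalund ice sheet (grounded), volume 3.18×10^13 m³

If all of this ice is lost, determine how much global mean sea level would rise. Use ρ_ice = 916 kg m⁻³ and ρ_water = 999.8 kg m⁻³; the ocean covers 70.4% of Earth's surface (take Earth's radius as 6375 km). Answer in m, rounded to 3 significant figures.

Korund: 1.58×10^12 m³ × (916/999.8) = 1.448×10^12 m³ of water.
Brenund: ice volume = 203 km² × 438 m = 88.91 km³; 88.91 × (916/999.8) = 81.46 km³ of water.
Svalund: 3.18×10^13 m³ × (916/999.8) = 2.913×10^13 m³ of water.
Total added water ≈ 3.066×10^13 m³ over 3.60×10^14 m² → Δh = 0.0853 m.

≈ 0.0853 m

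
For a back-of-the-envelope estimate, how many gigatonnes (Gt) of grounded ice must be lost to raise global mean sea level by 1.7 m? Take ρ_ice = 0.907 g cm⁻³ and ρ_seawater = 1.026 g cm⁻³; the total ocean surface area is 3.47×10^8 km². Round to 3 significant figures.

Required water volume = Δh × A = 1.7 m × 3.47×10^14 m² = 5.899×10^14 m³.
ρ_w = 1.026 g cm⁻³ = 1026 kg m⁻³, so the mass of water = 5.899×10^14 m³ × 1026 kg m⁻³ = 6.052×10^17 kg = 6.05×10^5 Gt (and the same mass of ice, by conservation).

≈ 6.05×10^5 Gt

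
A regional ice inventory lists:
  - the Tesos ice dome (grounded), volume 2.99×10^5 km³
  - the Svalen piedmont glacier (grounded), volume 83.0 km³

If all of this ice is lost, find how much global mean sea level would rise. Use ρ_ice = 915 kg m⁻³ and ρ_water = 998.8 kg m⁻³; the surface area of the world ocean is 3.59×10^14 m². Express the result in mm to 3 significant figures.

Tesos: 2.99×10^5 km³ × (915/998.8) = 2.739×10^5 km³ of water.
Svalen: 83.0 km³ × (915/998.8) = 76.04 km³ of water.
Total added water ≈ 2.740×10^14 m³ over 3.59×10^14 m² → Δh = 0.763 m = 763 mm.

≈ 763 mm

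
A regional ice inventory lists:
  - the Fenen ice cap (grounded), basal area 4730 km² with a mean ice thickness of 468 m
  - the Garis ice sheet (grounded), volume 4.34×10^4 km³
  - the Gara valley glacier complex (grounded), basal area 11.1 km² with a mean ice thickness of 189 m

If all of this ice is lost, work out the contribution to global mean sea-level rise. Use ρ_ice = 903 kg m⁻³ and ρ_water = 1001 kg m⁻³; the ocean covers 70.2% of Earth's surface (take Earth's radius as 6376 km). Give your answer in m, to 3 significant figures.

Fenen: ice volume = 4730 km² × 468 m = 2214 km³; 2214 × (903/1001) = 1997 km³ of water.
Garis: 4.34×10^4 km³ × (903/1001) = 3.915×10^4 km³ of water.
Gara: ice volume = 11.1 km² × 189 m = 2.098 km³; 2.098 × (903/1001) = 1.893 km³ of water.
Total added water ≈ 4.115×10^13 m³ over 3.59×10^14 m² → Δh = 0.115 m.

≈ 0.115 m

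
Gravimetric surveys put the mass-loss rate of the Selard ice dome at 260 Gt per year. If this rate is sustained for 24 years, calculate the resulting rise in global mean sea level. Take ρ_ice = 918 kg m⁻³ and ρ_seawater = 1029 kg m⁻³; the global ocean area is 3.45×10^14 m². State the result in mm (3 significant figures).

≈ 17.6 mm

Total mass lost = 260 Gt/yr × 24 yr = 6240 Gt = 6.240×10^15 kg.
ρ_w = 1029 kg m⁻³, so water volume = 6.240×10^15 / 1029 = 6.064×10^12 m³.
Δh = 6.064×10^12 / 3.45×10^14 = 0.0176 m = 17.6 mm.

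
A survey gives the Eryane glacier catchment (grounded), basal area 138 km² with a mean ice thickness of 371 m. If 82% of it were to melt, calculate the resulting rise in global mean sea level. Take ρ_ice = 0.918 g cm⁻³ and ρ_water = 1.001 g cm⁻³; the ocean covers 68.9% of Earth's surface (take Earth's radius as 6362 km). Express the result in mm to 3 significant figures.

Eryane: ice volume = 138 km² × 371 m = 51.20 km³; 0.82 × 51.20 × (918/1001) = 38.50 km³ of water.
Spread over 3.50×10^14 m² of ocean, Δh = 3.850×10^10 / 3.50×10^14 = 1.10×10^-4 m = 0.110 mm.

≈ 0.110 mm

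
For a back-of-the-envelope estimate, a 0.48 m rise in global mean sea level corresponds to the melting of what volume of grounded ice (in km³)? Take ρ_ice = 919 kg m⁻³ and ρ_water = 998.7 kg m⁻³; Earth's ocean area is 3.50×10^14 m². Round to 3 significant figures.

≈ 1.83×10^5 km³

Required water volume = Δh × A = 0.48 m × 3.50×10^14 m² = 1.680×10^14 m³ = 1.680×10^5 km³.
Ice volume = water volume × ρ_w/ρ_ice = 1.680×10^5 × 998.7/919 = 1.83×10^5 km³.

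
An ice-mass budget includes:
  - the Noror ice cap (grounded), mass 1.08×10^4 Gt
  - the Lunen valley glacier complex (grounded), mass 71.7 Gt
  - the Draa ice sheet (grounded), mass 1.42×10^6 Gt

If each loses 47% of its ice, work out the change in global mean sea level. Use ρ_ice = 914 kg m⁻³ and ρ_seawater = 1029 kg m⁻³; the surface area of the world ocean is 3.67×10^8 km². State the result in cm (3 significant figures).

Noror: 0.47 × 1.08×10^4 Gt = 5.076×10^15 kg; dividing by ρ_w = 1029 kg m⁻³ gives 4.933×10^12 m³ of water.
Lunen: 0.47 × 71.7 Gt = 3.370×10^13 kg; dividing by ρ_w = 1029 kg m⁻³ gives 3.275×10^10 m³ of water.
Draa: 0.47 × 1.42×10^6 Gt = 6.674×10^17 kg; dividing by ρ_w = 1029 kg m⁻³ gives 6.486×10^14 m³ of water.
Total added water ≈ 6.536×10^14 m³ over 3.67×10^14 m² → Δh = 1.78 m = 178 cm.

≈ 178 cm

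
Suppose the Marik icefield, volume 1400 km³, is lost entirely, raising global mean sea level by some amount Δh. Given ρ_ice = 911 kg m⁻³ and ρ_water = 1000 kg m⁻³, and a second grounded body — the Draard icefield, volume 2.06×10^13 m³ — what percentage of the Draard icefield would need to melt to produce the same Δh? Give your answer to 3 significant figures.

Equal sea-level rise means equal mass of meltwater, i.e. equal mass of ice lost.
Ice mass of Marik: 1.275×10^15 kg; ice mass of Draard: 1.877×10^16 kg.
Fraction required = 1.275×10^15 / 1.877×10^16 = 0.0680 → 6.80 %.

≈ 6.80 %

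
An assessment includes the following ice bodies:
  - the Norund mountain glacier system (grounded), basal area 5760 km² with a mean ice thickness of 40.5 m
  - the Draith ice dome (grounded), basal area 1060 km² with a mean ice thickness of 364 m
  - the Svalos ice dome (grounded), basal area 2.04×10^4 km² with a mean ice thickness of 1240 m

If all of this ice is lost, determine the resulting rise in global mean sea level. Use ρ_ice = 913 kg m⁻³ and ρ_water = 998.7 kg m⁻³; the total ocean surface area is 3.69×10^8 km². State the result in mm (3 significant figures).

≈ 64.2 mm

Norund: ice volume = 5760 km² × 40.5 m = 233.3 km³; 233.3 × (913/998.7) = 213.3 km³ of water.
Draith: ice volume = 1060 km² × 364 m = 385.8 km³; 385.8 × (913/998.7) = 352.7 km³ of water.
Svalos: ice volume = 2.04×10^4 km² × 1240 m = 2.530×10^4 km³; 2.530×10^4 × (913/998.7) = 2.313×10^4 km³ of water.
Total added water ≈ 2.369×10^13 m³ over 3.69×10^14 m² → Δh = 0.0642 m = 64.2 mm.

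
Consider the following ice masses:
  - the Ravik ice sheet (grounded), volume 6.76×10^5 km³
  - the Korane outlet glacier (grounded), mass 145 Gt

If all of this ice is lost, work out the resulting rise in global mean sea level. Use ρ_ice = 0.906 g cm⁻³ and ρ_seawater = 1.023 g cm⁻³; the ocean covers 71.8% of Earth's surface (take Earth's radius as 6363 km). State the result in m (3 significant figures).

Ravik: 6.76×10^5 km³ × (906/1023) = 5.987×10^5 km³ of water.
Korane: 145 Gt = 1.450×10^14 kg; dividing by ρ_w = 1.023 g cm⁻³ = 1023 kg m⁻³ gives 1.417×10^11 m³ of water.
Total added water ≈ 5.988×10^14 m³ over 3.65×10^14 m² → Δh = 1.64 m.

≈ 1.64 m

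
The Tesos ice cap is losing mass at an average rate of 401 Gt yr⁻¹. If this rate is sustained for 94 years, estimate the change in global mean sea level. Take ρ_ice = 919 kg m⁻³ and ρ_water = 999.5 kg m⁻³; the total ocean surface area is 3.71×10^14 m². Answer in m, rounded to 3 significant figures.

Total mass lost = 401 Gt/yr × 94 yr = 3.769×10^4 Gt = 3.769×10^16 kg.
ρ_w = 999.5 kg m⁻³, so water volume = 3.769×10^16 / 999.5 = 3.771×10^13 m³.
Δh = 3.771×10^13 / 3.71×10^14 = 0.102 m.

≈ 0.102 m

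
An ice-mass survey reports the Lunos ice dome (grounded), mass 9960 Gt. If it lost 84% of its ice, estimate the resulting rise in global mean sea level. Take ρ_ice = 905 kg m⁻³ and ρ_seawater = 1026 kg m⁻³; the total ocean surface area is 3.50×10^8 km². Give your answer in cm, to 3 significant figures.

Lunos: 0.84 × 9960 Gt = 8.366×10^15 kg; dividing by ρ_w = 1026 kg m⁻³ gives 8.154×10^12 m³ of water.
Spread over 3.50×10^14 m² of ocean, Δh = 8.154×10^12 / 3.50×10^14 = 0.0233 m = 2.33 cm.

≈ 2.33 cm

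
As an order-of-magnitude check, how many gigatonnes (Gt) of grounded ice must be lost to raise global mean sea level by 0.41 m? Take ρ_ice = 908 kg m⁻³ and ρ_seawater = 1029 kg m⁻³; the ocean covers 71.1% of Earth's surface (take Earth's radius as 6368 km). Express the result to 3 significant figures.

≈ 1.53×10^5 Gt

Required water volume = Δh × A = 0.41 m × 3.62×10^14 m² = 1.485×10^14 m³.
ρ_w = 1029 kg m⁻³, so the mass of water = 1.485×10^14 m³ × 1029 kg m⁻³ = 1.529×10^17 kg = 1.53×10^5 Gt (and the same mass of ice, by conservation).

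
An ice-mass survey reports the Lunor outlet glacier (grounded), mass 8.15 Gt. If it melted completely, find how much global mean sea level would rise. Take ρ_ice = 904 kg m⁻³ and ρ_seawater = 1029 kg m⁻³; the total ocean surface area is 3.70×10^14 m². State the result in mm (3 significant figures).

Lunor: 8.15 Gt = 8.150×10^12 kg; dividing by ρ_w = 1029 kg m⁻³ gives 7.920×10^9 m³ of water.
Spread over 3.70×10^14 m² of ocean, Δh = 7.920×10^9 / 3.70×10^14 = 2.14×10^-5 m = 0.0214 mm.

≈ 0.0214 mm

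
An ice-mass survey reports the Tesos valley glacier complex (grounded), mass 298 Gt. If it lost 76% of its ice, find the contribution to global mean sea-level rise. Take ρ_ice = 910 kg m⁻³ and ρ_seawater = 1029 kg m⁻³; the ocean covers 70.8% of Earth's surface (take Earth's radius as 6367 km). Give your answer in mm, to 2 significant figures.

≈ 0.61 mm

Tesos: 0.76 × 298 Gt = 2.265×10^14 kg; dividing by ρ_w = 1029 kg m⁻³ gives 2.201×10^11 m³ of water.
Spread over 3.61×10^14 m² of ocean, Δh = 2.201×10^11 / 3.61×10^14 = 6.10×10^-4 m = 0.61 mm.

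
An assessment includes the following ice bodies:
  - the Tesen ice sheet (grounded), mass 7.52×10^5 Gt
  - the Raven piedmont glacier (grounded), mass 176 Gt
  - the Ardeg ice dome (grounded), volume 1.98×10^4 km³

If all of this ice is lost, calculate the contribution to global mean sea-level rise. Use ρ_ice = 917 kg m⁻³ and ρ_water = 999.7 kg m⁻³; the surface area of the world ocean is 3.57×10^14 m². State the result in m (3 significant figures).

Tesen: 7.52×10^5 Gt = 7.520×10^17 kg; dividing by ρ_w = 999.7 kg m⁻³ gives 7.522×10^14 m³ of water.
Raven: 176 Gt = 1.760×10^14 kg; dividing by ρ_w = 999.7 kg m⁻³ gives 1.761×10^11 m³ of water.
Ardeg: 1.98×10^4 km³ × (917/999.7) = 1.816×10^4 km³ of water.
Total added water ≈ 7.706×10^14 m³ over 3.57×10^14 m² → Δh = 2.16 m.

≈ 2.16 m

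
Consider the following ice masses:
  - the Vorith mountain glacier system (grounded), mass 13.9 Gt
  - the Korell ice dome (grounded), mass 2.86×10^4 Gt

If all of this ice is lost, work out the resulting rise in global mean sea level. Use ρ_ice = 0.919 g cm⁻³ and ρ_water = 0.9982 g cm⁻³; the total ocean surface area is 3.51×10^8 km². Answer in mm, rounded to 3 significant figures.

Vorith: 13.9 Gt = 1.390×10^13 kg; dividing by ρ_w = 0.9982 g cm⁻³ = 998.2 kg m⁻³ gives 1.393×10^10 m³ of water.
Korell: 2.86×10^4 Gt = 2.860×10^16 kg; dividing by ρ_w = 998.2 kg m⁻³ gives 2.865×10^13 m³ of water.
Total added water ≈ 2.867×10^13 m³ over 3.51×10^14 m² → Δh = 0.0817 m = 81.7 mm.

≈ 81.7 mm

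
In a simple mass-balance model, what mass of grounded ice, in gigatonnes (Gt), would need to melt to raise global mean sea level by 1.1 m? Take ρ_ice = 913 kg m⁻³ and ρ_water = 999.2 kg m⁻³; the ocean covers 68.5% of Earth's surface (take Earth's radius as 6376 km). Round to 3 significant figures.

Required water volume = Δh × A = 1.1 m × 3.50×10^14 m² = 3.849×10^14 m³.
ρ_w = 999.2 kg m⁻³, so the mass of water = 3.849×10^14 m³ × 999.2 kg m⁻³ = 3.846×10^17 kg = 3.85×10^5 Gt (and the same mass of ice, by conservation).

≈ 3.85×10^5 Gt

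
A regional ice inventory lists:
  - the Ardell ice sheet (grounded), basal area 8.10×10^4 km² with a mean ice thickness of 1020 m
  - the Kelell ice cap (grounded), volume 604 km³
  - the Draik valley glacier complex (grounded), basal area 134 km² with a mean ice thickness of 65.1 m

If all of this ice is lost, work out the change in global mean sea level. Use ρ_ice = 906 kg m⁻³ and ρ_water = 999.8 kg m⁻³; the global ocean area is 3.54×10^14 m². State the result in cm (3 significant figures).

≈ 21.3 cm

Ardell: ice volume = 8.10×10^4 km² × 1020 m = 8.262×10^4 km³; 8.262×10^4 × (906/999.8) = 7.487×10^4 km³ of water.
Kelell: 604 km³ × (906/999.8) = 547.3 km³ of water.
Draik: ice volume = 134 km² × 65.1 m = 8.723 km³; 8.723 × (906/999.8) = 7.905 km³ of water.
Total added water ≈ 7.542×10^13 m³ over 3.54×10^14 m² → Δh = 0.213 m = 21.3 cm.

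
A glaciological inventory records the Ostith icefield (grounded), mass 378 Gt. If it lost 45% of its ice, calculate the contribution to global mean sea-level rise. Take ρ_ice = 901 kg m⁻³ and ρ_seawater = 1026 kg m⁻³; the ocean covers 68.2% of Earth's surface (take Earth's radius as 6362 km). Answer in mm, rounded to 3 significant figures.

Ostith: 0.45 × 378 Gt = 1.701×10^14 kg; dividing by ρ_w = 1026 kg m⁻³ gives 1.658×10^11 m³ of water.
Spread over 3.47×10^14 m² of ocean, Δh = 1.658×10^11 / 3.47×10^14 = 4.78×10^-4 m = 0.478 mm.

≈ 0.478 mm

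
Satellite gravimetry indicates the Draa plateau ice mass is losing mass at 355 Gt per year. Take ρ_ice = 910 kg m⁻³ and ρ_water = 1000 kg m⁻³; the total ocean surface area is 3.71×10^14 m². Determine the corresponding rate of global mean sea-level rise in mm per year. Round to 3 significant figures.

≈ 0.957 mm/yr

ρ_w = 1000 kg m⁻³. Annual water volume added = 355 Gt / ρ_w = 3.550×10^14 kg / 1000 kg m⁻³ = 3.550×10^11 m³.
Δh per year = 3.550×10^11 / 3.71×10^14 = 9.57×10^-4 m = 0.957 mm.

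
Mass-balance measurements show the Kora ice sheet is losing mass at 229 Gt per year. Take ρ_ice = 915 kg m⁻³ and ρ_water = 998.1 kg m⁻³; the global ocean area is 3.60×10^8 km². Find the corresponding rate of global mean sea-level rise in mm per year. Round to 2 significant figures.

≈ 0.64 mm/yr

ρ_w = 998.1 kg m⁻³. Annual water volume added = 229 Gt / ρ_w = 2.290×10^14 kg / 998.1 kg m⁻³ = 2.294×10^11 m³.
Δh per year = 2.294×10^11 / 3.60×10^14 = 6.37×10^-4 m = 0.64 mm.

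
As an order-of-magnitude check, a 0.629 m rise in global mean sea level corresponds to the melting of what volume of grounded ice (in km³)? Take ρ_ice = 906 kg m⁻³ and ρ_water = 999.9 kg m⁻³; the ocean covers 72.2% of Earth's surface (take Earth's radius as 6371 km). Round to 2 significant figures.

Required water volume = Δh × A = 0.629 m × 3.68×10^14 m² = 2.316×10^14 m³ = 2.316×10^5 km³.
Ice volume = water volume × ρ_w/ρ_ice = 2.316×10^5 × 999.9/906 = 2.6×10^5 km³.

≈ 2.6×10^5 km³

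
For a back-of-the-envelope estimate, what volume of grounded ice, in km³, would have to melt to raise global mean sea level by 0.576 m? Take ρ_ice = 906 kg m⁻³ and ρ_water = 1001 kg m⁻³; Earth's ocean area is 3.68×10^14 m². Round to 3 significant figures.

≈ 2.34×10^5 km³

Required water volume = Δh × A = 0.576 m × 3.68×10^14 m² = 2.120×10^14 m³ = 2.120×10^5 km³.
Ice volume = water volume × ρ_w/ρ_ice = 2.120×10^5 × 1001/906 = 2.34×10^5 km³.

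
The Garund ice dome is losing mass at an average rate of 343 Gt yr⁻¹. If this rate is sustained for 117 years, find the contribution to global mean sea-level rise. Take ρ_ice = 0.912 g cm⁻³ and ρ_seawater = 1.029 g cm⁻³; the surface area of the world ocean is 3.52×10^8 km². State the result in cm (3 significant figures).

≈ 11.1 cm

Total mass lost = 343 Gt/yr × 117 yr = 4.013×10^4 Gt = 4.013×10^16 kg.
ρ_w = 1.029 g cm⁻³ = 1029 kg m⁻³, so water volume = 4.013×10^16 / 1029 = 3.900×10^13 m³.
Δh = 3.900×10^13 / 3.52×10^14 = 0.111 m = 11.1 cm.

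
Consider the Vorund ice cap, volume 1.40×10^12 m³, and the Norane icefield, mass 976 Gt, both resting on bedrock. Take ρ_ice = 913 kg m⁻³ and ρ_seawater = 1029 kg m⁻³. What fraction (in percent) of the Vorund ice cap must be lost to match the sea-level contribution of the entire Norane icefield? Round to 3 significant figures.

Equal sea-level rise means equal mass of meltwater, i.e. equal mass of ice lost.
Ice mass of Norane: 9.760×10^14 kg; ice mass of Vorund: 1.278×10^15 kg.
Fraction required = 9.760×10^14 / 1.278×10^15 = 0.764 → 76.4 %.

≈ 76.4 %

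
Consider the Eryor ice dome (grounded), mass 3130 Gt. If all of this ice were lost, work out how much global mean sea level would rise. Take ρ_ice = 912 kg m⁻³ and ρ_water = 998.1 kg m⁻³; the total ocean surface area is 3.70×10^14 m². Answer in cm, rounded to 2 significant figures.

Eryor: 3130 Gt = 3.130×10^15 kg; dividing by ρ_w = 998.1 kg m⁻³ gives 3.136×10^12 m³ of water.
Spread over 3.70×10^14 m² of ocean, Δh = 3.136×10^12 / 3.70×10^14 = 8.48×10^-3 m = 0.85 cm.

≈ 0.85 cm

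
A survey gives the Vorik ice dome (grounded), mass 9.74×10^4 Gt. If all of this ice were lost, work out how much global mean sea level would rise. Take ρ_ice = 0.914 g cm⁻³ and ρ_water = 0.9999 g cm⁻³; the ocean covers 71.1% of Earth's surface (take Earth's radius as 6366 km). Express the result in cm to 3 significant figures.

≈ 26.9 cm

Vorik: 9.74×10^4 Gt = 9.740×10^16 kg; dividing by ρ_w = 0.9999 g cm⁻³ = 999.9 kg m⁻³ gives 9.741×10^13 m³ of water.
Spread over 3.62×10^14 m² of ocean, Δh = 9.741×10^13 / 3.62×10^14 = 0.269 m = 26.9 cm.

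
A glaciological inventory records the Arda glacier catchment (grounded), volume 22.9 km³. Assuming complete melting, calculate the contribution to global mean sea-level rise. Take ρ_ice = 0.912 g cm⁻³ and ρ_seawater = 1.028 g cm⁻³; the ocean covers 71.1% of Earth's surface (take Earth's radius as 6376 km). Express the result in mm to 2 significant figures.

≈ 0.056 mm

Arda: 22.9 km³ × (912/1028) = 20.32 km³ of water.
Spread over 3.63×10^14 m² of ocean, Δh = 2.032×10^10 / 3.63×10^14 = 5.59×10^-5 m = 0.056 mm.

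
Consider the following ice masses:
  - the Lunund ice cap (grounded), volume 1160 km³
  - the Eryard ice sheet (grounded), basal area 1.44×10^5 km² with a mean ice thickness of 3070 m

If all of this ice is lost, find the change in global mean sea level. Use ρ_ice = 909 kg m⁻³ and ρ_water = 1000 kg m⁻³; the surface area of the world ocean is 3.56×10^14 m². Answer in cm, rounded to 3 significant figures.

Lunund: 1160 km³ × (909/1000) = 1054 km³ of water.
Eryard: ice volume = 1.44×10^5 km² × 3070 m = 4.421×10^5 km³; 4.421×10^5 × (909/1000) = 4.019×10^5 km³ of water.
Total added water ≈ 4.029×10^14 m³ over 3.56×10^14 m² → Δh = 1.13 m = 113 cm.

≈ 113 cm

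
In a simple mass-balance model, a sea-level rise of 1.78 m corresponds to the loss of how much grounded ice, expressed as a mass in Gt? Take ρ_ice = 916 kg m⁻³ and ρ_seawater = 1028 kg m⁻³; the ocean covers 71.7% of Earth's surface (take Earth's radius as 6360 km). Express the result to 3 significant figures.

Required water volume = Δh × A = 1.78 m × 3.64×10^14 m² = 6.487×10^14 m³.
ρ_w = 1028 kg m⁻³, so the mass of water = 6.487×10^14 m³ × 1028 kg m⁻³ = 6.669×10^17 kg = 6.67×10^5 Gt (and the same mass of ice, by conservation).

≈ 6.67×10^5 Gt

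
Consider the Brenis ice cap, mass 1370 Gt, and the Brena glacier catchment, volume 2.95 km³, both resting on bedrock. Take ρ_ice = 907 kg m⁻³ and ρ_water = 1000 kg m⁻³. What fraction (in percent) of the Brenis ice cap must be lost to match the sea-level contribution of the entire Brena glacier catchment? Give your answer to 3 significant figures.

Equal sea-level rise means equal mass of meltwater, i.e. equal mass of ice lost.
Ice mass of Brena: 2.676×10^12 kg; ice mass of Brenis: 1.370×10^15 kg.
Fraction required = 2.676×10^12 / 1.370×10^15 = 1.95×10^-3 → 0.195 %.

≈ 0.195 %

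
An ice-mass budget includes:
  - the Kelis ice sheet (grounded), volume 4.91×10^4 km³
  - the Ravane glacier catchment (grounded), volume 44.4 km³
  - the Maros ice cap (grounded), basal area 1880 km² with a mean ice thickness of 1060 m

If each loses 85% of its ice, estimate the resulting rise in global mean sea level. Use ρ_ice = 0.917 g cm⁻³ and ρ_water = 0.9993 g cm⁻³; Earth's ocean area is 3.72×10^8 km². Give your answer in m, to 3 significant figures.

≈ 0.107 m

Kelis: 0.85 × 4.91×10^4 km³ × (917/999.3) = 3.830×10^4 km³ of water.
Ravane: 0.85 × 44.4 km³ × (917/999.3) = 34.63 km³ of water.
Maros: ice volume = 1880 km² × 1060 m = 1993 km³; 0.85 × 1993 × (917/999.3) = 1554 km³ of water.
Total added water ≈ 3.989×10^13 m³ over 3.72×10^14 m² → Δh = 0.107 m.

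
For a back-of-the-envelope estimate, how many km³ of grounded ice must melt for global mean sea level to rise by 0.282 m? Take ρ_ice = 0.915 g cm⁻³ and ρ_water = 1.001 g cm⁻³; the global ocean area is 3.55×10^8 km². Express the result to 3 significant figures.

Required water volume = Δh × A = 0.282 m × 3.55×10^14 m² = 1.001×10^14 m³ = 1.001×10^5 km³.
Ice volume = water volume × ρ_w/ρ_ice = 1.001×10^5 × 1001/915 = 1.10×10^5 km³.

≈ 1.10×10^5 km³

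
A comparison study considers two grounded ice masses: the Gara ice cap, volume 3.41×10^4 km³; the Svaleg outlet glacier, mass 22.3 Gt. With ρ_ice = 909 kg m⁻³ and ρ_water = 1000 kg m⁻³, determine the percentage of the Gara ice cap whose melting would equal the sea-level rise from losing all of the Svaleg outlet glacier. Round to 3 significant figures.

≈ 0.0719 %

Equal sea-level rise means equal mass of meltwater, i.e. equal mass of ice lost.
Ice mass of Svaleg: 2.230×10^13 kg; ice mass of Gara: 3.100×10^16 kg.
Fraction required = 2.230×10^13 / 3.100×10^16 = 7.19×10^-4 → 0.0719 %.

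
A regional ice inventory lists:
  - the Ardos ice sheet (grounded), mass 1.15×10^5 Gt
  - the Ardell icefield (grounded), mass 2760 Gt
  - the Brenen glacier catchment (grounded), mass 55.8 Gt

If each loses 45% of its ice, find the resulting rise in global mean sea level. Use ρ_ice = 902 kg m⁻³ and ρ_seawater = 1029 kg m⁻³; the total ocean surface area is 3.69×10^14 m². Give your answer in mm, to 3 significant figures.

Ardos: 0.45 × 1.15×10^5 Gt = 5.175×10^16 kg; dividing by ρ_w = 1029 kg m⁻³ gives 5.029×10^13 m³ of water.
Ardell: 0.45 × 2760 Gt = 1.242×10^15 kg; dividing by ρ_w = 1029 kg m⁻³ gives 1.207×10^12 m³ of water.
Brenen: 0.45 × 55.8 Gt = 2.511×10^13 kg; dividing by ρ_w = 1029 kg m⁻³ gives 2.440×10^10 m³ of water.
Total added water ≈ 5.152×10^13 m³ over 3.69×10^14 m² → Δh = 0.140 m = 140 mm.

≈ 140 mm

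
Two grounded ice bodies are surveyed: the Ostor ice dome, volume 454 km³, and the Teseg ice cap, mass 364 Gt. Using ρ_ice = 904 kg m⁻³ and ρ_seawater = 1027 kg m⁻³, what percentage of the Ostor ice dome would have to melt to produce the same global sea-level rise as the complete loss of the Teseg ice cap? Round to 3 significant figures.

≈ 88.7 %

Equal sea-level rise means equal mass of meltwater, i.e. equal mass of ice lost.
Ice mass of Teseg: 3.640×10^14 kg; ice mass of Ostor: 4.104×10^14 kg.
Fraction required = 3.640×10^14 / 4.104×10^14 = 0.887 → 88.7 %.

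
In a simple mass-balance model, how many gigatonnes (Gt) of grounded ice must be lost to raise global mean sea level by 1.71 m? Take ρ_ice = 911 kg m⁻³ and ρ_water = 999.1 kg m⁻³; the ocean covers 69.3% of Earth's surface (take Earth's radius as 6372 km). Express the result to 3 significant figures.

Required water volume = Δh × A = 1.71 m × 3.54×10^14 m² = 6.046×10^14 m³.
ρ_w = 999.1 kg m⁻³, so the mass of water = 6.046×10^14 m³ × 999.1 kg m⁻³ = 6.041×10^17 kg = 6.04×10^5 Gt (and the same mass of ice, by conservation).

≈ 6.04×10^5 Gt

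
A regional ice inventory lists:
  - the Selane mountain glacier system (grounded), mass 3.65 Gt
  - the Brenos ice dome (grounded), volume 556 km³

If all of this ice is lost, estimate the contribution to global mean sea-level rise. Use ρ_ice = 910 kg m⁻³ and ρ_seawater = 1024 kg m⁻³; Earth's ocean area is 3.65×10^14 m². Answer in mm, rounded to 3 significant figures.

≈ 1.36 mm

Selane: 3.65 Gt = 3.650×10^12 kg; dividing by ρ_w = 1024 kg m⁻³ gives 3.564×10^9 m³ of water.
Brenos: 556 km³ × (910/1024) = 494.1 km³ of water.
Total added water ≈ 4.977×10^11 m³ over 3.65×10^14 m² → Δh = 1.36×10^-3 m = 1.36 mm.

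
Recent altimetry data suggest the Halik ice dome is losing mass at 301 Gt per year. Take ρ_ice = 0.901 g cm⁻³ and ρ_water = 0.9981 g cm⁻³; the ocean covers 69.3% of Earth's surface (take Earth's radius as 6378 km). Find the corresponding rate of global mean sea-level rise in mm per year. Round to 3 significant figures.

≈ 0.851 mm/yr

ρ_w = 0.9981 g cm⁻³ = 998.1 kg m⁻³. Annual water volume added = 301 Gt / ρ_w = 3.010×10^14 kg / 998.1 kg m⁻³ = 3.016×10^11 m³.
Δh per year = 3.016×10^11 / 3.54×10^14 = 8.51×10^-4 m = 0.851 mm.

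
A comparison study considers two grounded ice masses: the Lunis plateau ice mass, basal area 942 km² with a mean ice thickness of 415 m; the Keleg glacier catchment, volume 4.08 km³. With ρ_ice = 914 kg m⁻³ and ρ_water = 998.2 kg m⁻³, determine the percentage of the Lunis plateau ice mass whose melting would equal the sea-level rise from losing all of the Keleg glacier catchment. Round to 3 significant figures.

Equal sea-level rise means equal mass of meltwater, i.e. equal mass of ice lost.
Ice mass of Keleg: 3.729×10^12 kg; ice mass of Lunis: 3.573×10^14 kg.
Fraction required = 3.729×10^12 / 3.573×10^14 = 0.0104 → 1.04 %.

≈ 1.04 %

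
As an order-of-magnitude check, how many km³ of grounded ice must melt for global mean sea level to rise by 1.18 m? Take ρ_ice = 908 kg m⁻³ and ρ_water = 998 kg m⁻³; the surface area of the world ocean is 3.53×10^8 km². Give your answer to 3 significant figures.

Required water volume = Δh × A = 1.18 m × 3.53×10^14 m² = 4.165×10^14 m³ = 4.165×10^5 km³.
Ice volume = water volume × ρ_w/ρ_ice = 4.165×10^5 × 998/908 = 4.58×10^5 km³.

≈ 4.58×10^5 km³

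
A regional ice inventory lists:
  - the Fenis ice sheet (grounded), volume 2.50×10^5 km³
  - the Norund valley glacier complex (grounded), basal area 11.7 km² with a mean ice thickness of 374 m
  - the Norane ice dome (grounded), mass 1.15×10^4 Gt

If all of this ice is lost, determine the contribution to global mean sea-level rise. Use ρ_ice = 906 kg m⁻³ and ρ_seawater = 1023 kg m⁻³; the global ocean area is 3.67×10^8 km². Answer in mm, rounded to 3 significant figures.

≈ 634 mm

Fenis: 2.50×10^5 km³ × (906/1023) = 2.214×10^5 km³ of water.
Norund: ice volume = 11.7 km² × 374 m = 4.376 km³; 4.376 × (906/1023) = 3.875 km³ of water.
Norane: 1.15×10^4 Gt = 1.150×10^16 kg; dividing by ρ_w = 1023 kg m⁻³ gives 1.124×10^13 m³ of water.
Total added water ≈ 2.327×10^14 m³ over 3.67×10^14 m² → Δh = 0.634 m = 634 mm.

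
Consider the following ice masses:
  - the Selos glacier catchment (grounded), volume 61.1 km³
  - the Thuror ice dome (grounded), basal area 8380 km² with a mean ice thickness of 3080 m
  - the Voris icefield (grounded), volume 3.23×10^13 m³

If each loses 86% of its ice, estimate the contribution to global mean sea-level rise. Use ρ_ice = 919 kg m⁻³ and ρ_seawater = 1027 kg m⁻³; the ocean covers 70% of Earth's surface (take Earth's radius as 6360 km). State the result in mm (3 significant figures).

≈ 126 mm

Selos: 0.86 × 61.1 km³ × (919/1027) = 47.02 km³ of water.
Thuror: ice volume = 8380 km² × 3080 m = 2.581×10^4 km³; 0.86 × 2.581×10^4 × (919/1027) = 1.986×10^4 km³ of water.
Voris: 0.86 × 3.23×10^13 m³ × (919/1027) = 2.486×10^13 m³ of water.
Total added water ≈ 4.477×10^13 m³ over 3.56×10^14 m² → Δh = 0.126 m = 126 mm.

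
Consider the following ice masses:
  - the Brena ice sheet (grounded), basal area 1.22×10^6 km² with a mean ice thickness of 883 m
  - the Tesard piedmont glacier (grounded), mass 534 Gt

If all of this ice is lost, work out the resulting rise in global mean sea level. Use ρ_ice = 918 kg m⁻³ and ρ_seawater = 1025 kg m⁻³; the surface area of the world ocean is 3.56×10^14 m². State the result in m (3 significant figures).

Brena: ice volume = 1.22×10^6 km² × 883 m = 1.077×10^6 km³; 1.077×10^6 × (918/1025) = 9.648×10^5 km³ of water.
Tesard: 534 Gt = 5.340×10^14 kg; dividing by ρ_w = 1025 kg m⁻³ gives 5.210×10^11 m³ of water.
Total added water ≈ 9.653×10^14 m³ over 3.56×10^14 m² → Δh = 2.71 m.

≈ 2.71 m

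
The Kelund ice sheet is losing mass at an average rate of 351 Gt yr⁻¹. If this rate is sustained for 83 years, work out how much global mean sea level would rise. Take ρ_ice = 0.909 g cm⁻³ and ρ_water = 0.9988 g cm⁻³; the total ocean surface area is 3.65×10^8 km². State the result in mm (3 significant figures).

Total mass lost = 351 Gt/yr × 83 yr = 2.913×10^4 Gt = 2.913×10^16 kg.
ρ_w = 0.9988 g cm⁻³ = 998.8 kg m⁻³, so water volume = 2.913×10^16 / 998.8 = 2.917×10^13 m³.
Δh = 2.917×10^13 / 3.65×10^14 = 0.0799 m = 79.9 mm.

≈ 79.9 mm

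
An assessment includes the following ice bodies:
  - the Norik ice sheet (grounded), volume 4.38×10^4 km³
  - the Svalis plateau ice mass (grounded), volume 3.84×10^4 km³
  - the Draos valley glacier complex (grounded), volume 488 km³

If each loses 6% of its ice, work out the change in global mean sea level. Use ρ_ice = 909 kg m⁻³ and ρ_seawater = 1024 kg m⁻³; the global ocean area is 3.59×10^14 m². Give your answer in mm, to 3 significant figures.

Norik: 0.06 × 4.38×10^4 km³ × (909/1024) = 2333 km³ of water.
Svalis: 0.06 × 3.84×10^4 km³ × (909/1024) = 2045 km³ of water.
Draos: 0.06 × 488 km³ × (909/1024) = 25.99 km³ of water.
Total added water ≈ 4.404×10^12 m³ over 3.59×10^14 m² → Δh = 0.0123 m = 12.3 mm.

≈ 12.3 mm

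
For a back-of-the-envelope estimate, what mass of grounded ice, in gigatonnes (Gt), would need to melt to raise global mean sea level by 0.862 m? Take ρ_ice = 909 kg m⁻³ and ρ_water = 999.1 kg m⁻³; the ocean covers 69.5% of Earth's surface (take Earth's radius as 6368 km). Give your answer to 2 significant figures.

Required water volume = Δh × A = 0.862 m × 3.54×10^14 m² = 3.053×10^14 m³.
ρ_w = 999.1 kg m⁻³, so the mass of water = 3.053×10^14 m³ × 999.1 kg m⁻³ = 3.050×10^17 kg = 3.1×10^5 Gt (and the same mass of ice, by conservation).

≈ 3.1×10^5 Gt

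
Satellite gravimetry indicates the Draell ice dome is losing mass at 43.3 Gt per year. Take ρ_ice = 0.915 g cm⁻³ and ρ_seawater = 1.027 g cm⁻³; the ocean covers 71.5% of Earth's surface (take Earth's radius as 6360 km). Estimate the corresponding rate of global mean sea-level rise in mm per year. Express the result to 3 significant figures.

ρ_w = 1.027 g cm⁻³ = 1027 kg m⁻³. Annual water volume added = 43.3 Gt / ρ_w = 4.330×10^13 kg / 1027 kg m⁻³ = 4.216×10^10 m³.
Δh per year = 4.216×10^10 / 3.63×10^14 = 1.16×10^-4 m = 0.116 mm.

≈ 0.116 mm/yr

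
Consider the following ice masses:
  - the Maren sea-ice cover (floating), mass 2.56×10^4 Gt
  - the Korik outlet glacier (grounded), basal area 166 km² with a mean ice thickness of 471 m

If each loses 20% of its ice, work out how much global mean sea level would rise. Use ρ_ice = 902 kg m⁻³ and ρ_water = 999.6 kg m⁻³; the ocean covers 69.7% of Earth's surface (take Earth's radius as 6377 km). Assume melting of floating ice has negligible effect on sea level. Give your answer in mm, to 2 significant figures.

The Maren sea-ice cover is floating and already displaces its own weight of water, so its melt adds essentially nothing to sea level.
Korik: ice volume = 166 km² × 471 m = 78.19 km³; 0.2 × 78.19 × (902/999.6) = 14.11 km³ of water.
Total added water ≈ 1.411×10^10 m³ over 3.56×10^14 m² → Δh = 3.96×10^-5 m = 0.040 mm.

≈ 0.040 mm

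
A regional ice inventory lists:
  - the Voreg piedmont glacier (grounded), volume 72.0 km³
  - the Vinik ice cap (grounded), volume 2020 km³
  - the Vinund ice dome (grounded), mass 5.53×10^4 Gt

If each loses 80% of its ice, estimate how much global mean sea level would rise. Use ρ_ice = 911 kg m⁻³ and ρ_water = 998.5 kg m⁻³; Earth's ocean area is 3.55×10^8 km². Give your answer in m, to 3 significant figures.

Voreg: 0.8 × 72.0 km³ × (911/998.5) = 52.55 km³ of water.
Vinik: 0.8 × 2020 km³ × (911/998.5) = 1474 km³ of water.
Vinund: 0.8 × 5.53×10^4 Gt = 4.424×10^16 kg; dividing by ρ_w = 998.5 kg m⁻³ gives 4.431×10^13 m³ of water.
Total added water ≈ 4.583×10^13 m³ over 3.55×10^14 m² → Δh = 0.129 m.

≈ 0.129 m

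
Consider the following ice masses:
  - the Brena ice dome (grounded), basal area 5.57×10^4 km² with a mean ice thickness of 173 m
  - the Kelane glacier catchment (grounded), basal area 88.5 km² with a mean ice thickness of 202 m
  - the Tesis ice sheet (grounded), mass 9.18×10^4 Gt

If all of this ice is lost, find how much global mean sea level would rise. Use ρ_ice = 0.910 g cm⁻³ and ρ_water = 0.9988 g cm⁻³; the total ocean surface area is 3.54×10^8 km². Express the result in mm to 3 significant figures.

Brena: ice volume = 5.57×10^4 km² × 173 m = 9636 km³; 9636 × (910/998.8) = 8779 km³ of water.
Kelane: ice volume = 88.5 km² × 202 m = 17.88 km³; 17.88 × (910/998.8) = 16.29 km³ of water.
Tesis: 9.18×10^4 Gt = 9.180×10^16 kg; dividing by ρ_w = 0.9988 g cm⁻³ = 998.8 kg m⁻³ gives 9.191×10^13 m³ of water.
Total added water ≈ 1.007×10^14 m³ over 3.54×10^14 m² → Δh = 0.284 m = 284 mm.

≈ 284 mm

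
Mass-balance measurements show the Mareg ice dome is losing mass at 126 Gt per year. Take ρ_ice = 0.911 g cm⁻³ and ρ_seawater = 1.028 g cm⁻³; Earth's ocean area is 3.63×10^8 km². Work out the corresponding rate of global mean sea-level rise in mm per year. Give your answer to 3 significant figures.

≈ 0.338 mm/yr

ρ_w = 1.028 g cm⁻³ = 1028 kg m⁻³. Annual water volume added = 126 Gt / ρ_w = 1.260×10^14 kg / 1028 kg m⁻³ = 1.226×10^11 m³.
Δh per year = 1.226×10^11 / 3.63×10^14 = 3.38×10^-4 m = 0.338 mm.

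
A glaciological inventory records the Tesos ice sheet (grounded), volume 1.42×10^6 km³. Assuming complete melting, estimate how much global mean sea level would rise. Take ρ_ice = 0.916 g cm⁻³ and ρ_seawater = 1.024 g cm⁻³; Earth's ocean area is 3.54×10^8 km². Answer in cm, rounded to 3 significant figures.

≈ 359 cm

Tesos: 1.42×10^6 km³ × (916/1024) = 1.270×10^6 km³ of water.
Spread over 3.54×10^14 m² of ocean, Δh = 1.270×10^15 / 3.54×10^14 = 3.59 m = 359 cm.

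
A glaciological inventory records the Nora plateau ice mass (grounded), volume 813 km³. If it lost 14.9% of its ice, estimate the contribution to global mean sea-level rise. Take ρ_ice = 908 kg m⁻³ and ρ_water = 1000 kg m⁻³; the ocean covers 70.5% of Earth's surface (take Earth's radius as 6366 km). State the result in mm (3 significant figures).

≈ 0.306 mm

Nora: 0.149 × 813 km³ × (908/1000) = 110.0 km³ of water.
Spread over 3.59×10^14 m² of ocean, Δh = 1.100×10^11 / 3.59×10^14 = 3.06×10^-4 m = 0.306 mm.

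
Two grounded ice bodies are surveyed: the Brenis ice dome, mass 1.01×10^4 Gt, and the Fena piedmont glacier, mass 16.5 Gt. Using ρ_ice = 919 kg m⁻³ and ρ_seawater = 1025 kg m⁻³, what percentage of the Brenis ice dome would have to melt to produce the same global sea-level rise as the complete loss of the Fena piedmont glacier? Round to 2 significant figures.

Equal sea-level rise means equal mass of meltwater, i.e. equal mass of ice lost.
Ice mass of Fena: 1.650×10^13 kg; ice mass of Brenis: 1.010×10^16 kg.
Fraction required = 1.650×10^13 / 1.010×10^16 = 1.63×10^-3 → 0.16 %.

≈ 0.16 %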